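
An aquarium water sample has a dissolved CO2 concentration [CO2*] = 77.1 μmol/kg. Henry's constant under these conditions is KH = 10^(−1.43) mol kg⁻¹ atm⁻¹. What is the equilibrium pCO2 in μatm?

KH = 10^(−1.43) = 3.715×10^-2 mol kg⁻¹ atm⁻¹
pCO2 = [CO2*]/KH = 77.1×10^-6 / 3.715×10^-2 = 2.08×10^-3 atm = 2080 μatm

pCO2 = 2080 μatm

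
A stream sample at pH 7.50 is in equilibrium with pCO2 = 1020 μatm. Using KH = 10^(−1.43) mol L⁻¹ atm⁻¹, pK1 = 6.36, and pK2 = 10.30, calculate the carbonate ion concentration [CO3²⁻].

[CO3²⁻] = 0.829 μmol/L

[CO2*] = KH · pCO2 = 10^(−1.43) × 1020×10^-6 = 3.790×10^-5 mol/L
α₀ = 1/(1 + K1/[H⁺] + K1K2/[H⁺]²) = 1/(1 + 10^+1.14 + 10^-1.66) = 0.06745
DIC = [CO2*]/α₀ = 3.790×10^-5 / 0.06745 = 0.5618 mmol/L
[CO3²⁻] = α₂·DIC; α₂ = 0.001476, so [CO3²⁻] = 0.001476 × 0.5618 = 0.000829 mmol/L = 0.829 μmol/L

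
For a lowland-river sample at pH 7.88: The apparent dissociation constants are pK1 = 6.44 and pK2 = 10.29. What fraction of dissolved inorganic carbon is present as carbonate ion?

α₂ = 0.00374

α₂ = 1 / (1 + [H⁺]/K2 + [H⁺]²/(K1K2)) = 1 / (1 + 10^+2.41 + 10^+0.97)
   = 1 / (1 + 257.04 + 9.3325) = 1/267.37 = 0.003740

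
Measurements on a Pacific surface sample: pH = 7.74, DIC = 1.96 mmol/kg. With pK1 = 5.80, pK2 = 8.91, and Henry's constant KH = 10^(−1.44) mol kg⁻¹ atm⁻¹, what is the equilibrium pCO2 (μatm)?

α₀ = 1 / (1 + K1/[H⁺] + K1K2/[H⁺]²) = 1 / (1 + 10^+1.94 + 10^+0.77)
   = 1 / (1 + 87.096 + 5.8884) = 1/93.985 = 0.01064
[CO2*] = α₀ × DIC = 0.01064 × 1.96 = 0.02085 mmol/kg
pCO2 = [CO2*]/KH = 2.085×10^-5 / 3.631×10^-2 = 574 μatm

pCO2 = 574 μatm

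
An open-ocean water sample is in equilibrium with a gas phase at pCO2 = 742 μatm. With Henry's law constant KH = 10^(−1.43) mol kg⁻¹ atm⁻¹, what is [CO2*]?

KH = 10^(−1.43) = 3.715×10^-2 mol kg⁻¹ atm⁻¹
[CO2*] = KH · pCO2 = 3.715×10^-2 × 742×10^-6 atm = 2.76×10^-5 mol/kg

[CO2*] = 27.6 μmol/kg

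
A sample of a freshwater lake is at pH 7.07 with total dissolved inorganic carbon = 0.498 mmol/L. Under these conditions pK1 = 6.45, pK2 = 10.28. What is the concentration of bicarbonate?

[HCO3⁻] = 0.401 mmol/L

α₁ = 1 / (1 + [H⁺]/K1 + K2/[H⁺]) = 1 / (1 + 10^-0.62 + 10^-3.21)
   = 1 / (1 + 0.23988 + 0.00061660) = 1/1.2405 = 0.8061
[HCO3⁻] = α₁ × DIC = 0.8061 × 0.498 = 0.401 mmol/L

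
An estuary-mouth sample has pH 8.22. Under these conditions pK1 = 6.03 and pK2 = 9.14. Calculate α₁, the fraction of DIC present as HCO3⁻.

α₁ = 1 / (1 + [H⁺]/K1 + K2/[H⁺]) = 1 / (1 + 10^-2.19 + 10^-0.92)
   = 1 / (1 + 0.0064565 + 0.12023) = 1/1.1267 = 0.8876

α₁ = 0.888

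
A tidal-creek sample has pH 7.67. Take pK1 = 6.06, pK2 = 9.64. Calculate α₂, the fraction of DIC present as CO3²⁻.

α₂ = 1 / (1 + [H⁺]/K2 + [H⁺]²/(K1K2)) = 1 / (1 + 10^+1.97 + 10^+0.36)
   = 1 / (1 + 93.325 + 2.2909) = 1/96.616 = 0.01035

α₂ = 0.0104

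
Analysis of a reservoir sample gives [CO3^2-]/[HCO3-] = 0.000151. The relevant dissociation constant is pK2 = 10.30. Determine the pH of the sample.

From K2 = [H⁺][CO3^2-]/[HCO3-]:  pH = pK2 + log₁₀([CO3^2-]/[HCO3-])
log₁₀(0.000151) = -3.821
pH = 10.30 + (-3.821) = 6.48

pH = 6.48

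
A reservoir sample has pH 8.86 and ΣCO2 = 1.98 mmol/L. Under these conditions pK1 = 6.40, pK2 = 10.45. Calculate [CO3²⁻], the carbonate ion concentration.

α₂ = 1 / (1 + [H⁺]/K2 + [H⁺]²/(K1K2)) = 1 / (1 + 10^+1.59 + 10^-0.87)
   = 1 / (1 + 38.905 + 0.13490) = 1/40.039 = 0.02498
[CO3²⁻] = α₂ × DIC = 0.02498 × 1.98 = 0.0495 mmol/L

[CO3²⁻] = 0.0495 mmol/L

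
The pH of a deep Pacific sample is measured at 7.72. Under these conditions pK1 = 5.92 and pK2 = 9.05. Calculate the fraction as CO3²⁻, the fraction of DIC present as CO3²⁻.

α₂ = 1 / (1 + [H⁺]/K2 + [H⁺]²/(K1K2)) = 1 / (1 + 10^+1.33 + 10^-0.47)
   = 1 / (1 + 21.380 + 0.33884) = 1/22.718 = 0.04402

α₂ = 0.0440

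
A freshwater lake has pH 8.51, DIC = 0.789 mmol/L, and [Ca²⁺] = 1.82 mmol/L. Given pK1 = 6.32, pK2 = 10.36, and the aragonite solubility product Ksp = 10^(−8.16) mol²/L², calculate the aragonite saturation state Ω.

α₂ = 1 / (1 + [H⁺]/K2 + [H⁺]²/(K1K2)) = 1 / (1 + 10^+1.85 + 10^-0.34)
   = 1 / (1 + 70.795 + 0.45709) = 1/72.252 = 0.01384
[CO3²⁻] = α₂ × DIC = 0.01384 × 0.789 = 0.01092 mmol/L = 10.92 μmol/L
Ksp = 10^(−8.16) = 6.918×10^-9
Ω = [Ca²⁺][CO3²⁻]/Ksp = (1.82×10^-3)(1.092×10^-5) / 6.918×10^-9 = 2.87

Ω = 2.87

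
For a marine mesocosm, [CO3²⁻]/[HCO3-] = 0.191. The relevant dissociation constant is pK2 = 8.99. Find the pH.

pH = 8.27

From K2 = [H⁺][CO3²⁻]/[HCO3-]:  pH = pK2 + log₁₀([CO3²⁻]/[HCO3-])
log₁₀(0.191) = -0.719
pH = 8.99 + (-0.719) = 8.27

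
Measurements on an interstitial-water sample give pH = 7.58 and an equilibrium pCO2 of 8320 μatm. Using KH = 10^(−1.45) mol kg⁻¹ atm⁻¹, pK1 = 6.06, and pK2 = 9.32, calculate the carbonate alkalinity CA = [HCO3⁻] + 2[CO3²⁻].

CA = 10.1 mmol/kg

[CO2*] = KH · pCO2 = 10^(−1.45) × 8320×10^-6 = 2.952×10^-4 mol/kg
α₀ = 1/(1 + K1/[H⁺] + K1K2/[H⁺]²) = 1/(1 + 10^+1.52 + 10^-0.22) = 0.02881
DIC = [CO2*]/α₀ = 2.952×10^-4 / 0.02881 = 10.25 mmol/kg
CA = (α₁ + 2α₂)·DIC = (0.9538 + 2×0.01736) × 10.25 = 10.1 mmol/kg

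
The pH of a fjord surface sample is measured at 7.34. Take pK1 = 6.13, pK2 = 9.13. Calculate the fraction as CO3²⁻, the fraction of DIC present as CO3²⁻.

α₂ = 1 / (1 + [H⁺]/K2 + [H⁺]²/(K1K2)) = 1 / (1 + 10^+1.79 + 10^+0.58)
   = 1 / (1 + 61.660 + 3.8019) = 1/66.461 = 0.01505

α₂ = 0.0150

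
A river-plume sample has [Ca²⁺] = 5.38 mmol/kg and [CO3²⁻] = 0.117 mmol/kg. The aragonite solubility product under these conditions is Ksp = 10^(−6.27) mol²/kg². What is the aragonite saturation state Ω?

Ω = 1.17

Ksp = 10^(−6.27) = 5.370×10^-7
Ω = [Ca²⁺][CO3²⁻]/Ksp = (5.38×10^-3)(0.117×10^-3) / 5.370×10^-7 = 1.17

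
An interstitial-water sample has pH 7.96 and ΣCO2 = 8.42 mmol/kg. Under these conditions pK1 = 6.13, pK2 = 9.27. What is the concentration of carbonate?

[CO3²⁻] = 0.388 mmol/kg

α₂ = 1 / (1 + [H⁺]/K2 + [H⁺]²/(K1K2)) = 1 / (1 + 10^+1.31 + 10^-0.52)
   = 1 / (1 + 20.417 + 0.30200) = 1/21.719 = 0.04604
[CO3²⁻] = α₂ × DIC = 0.04604 × 8.42 = 0.388 mmol/kg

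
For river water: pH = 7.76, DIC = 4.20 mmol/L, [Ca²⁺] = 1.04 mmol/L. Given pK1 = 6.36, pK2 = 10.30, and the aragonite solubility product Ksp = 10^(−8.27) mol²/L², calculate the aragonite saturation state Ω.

α₂ = 1 / (1 + [H⁺]/K2 + [H⁺]²/(K1K2)) = 1 / (1 + 10^+2.54 + 10^+1.14)
   = 1 / (1 + 346.74 + 13.804) = 1/361.54 = 0.002766
[CO3²⁻] = α₂ × DIC = 0.002766 × 4.20 = 0.01162 mmol/L = 11.62 μmol/L
Ksp = 10^(−8.27) = 5.370×10^-9
Ω = [Ca²⁺][CO3²⁻]/Ksp = (1.04×10^-3)(1.162×10^-5) / 5.370×10^-9 = 2.25

Ω = 2.25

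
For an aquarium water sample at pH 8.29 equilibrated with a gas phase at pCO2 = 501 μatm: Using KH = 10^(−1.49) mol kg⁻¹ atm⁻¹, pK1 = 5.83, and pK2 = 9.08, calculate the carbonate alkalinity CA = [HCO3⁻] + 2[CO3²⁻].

CA = 6.19 mmol/kg

[CO2*] = KH · pCO2 = 10^(−1.49) × 501×10^-6 = 1.621×10^-5 mol/kg
α₀ = 1/(1 + K1/[H⁺] + K1K2/[H⁺]²) = 1/(1 + 10^+2.46 + 10^+1.67) = 0.002975
DIC = [CO2*]/α₀ = 1.621×10^-5 / 0.002975 = 5.450 mmol/kg
CA = (α₁ + 2α₂)·DIC = (0.8579 + 2×0.1391) × 5.450 = 6.19 mmol/kg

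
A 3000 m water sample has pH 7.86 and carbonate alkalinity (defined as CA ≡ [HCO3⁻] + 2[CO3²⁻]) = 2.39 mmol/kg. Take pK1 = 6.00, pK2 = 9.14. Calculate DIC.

CA = [HCO3⁻] + 2[CO3²⁻] = (α₁ + 2α₂)·DIC
At pH 7.86: [H⁺]/K1 = 10^-1.86 = 0.013804, K2/[H⁺] = 10^-1.28 = 0.052481
α₁ = 1/(1 + 0.013804 + 0.052481) = 1/1.0663 = 0.9378; α₂ = α₁·K2/[H⁺] = 0.04922
α₁ + 2α₂ = 1.0363
DIC = CA / (α₁ + 2α₂) = 2.39 / 1.0363 = 2.31 mmol/kg

DIC = 2.31 mmol/kg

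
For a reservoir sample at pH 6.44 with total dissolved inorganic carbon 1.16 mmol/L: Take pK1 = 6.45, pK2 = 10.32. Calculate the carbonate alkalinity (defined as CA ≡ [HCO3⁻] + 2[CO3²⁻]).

CA = 0.573 mmol/L

CA = [HCO3⁻] + 2[CO3²⁻] = (α₁ + 2α₂)·DIC
At pH 6.44: [H⁺]/K1 = 10^0.01 = 1.0233, K2/[H⁺] = 10^-3.88 = 0.00013183
α₁ = 1/(1 + 1.0233 + 0.00013183) = 1/2.0234 = 0.4942; α₂ = α₁·K2/[H⁺] = 6.515×10^-5
α₁ + 2α₂ = 0.4943
CA = 0.4943 × 1.16 = 0.573 mmol/L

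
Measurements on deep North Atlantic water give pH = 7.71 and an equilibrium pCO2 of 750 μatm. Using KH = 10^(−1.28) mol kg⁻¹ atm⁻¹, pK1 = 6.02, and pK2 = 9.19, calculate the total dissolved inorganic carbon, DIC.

DIC = 2.03 mmol/kg

[CO2*] = KH · pCO2 = 10^(−1.28) × 750×10^-6 = 3.936×10^-5 mol/kg
α₀ = 1/(1 + K1/[H⁺] + K1K2/[H⁺]²) = 1/(1 + 10^+1.69 + 10^+0.21) = 0.01938
DIC = [CO2*]/α₀ = 3.936×10^-5 / 0.01938 = 2.03 mmol/kg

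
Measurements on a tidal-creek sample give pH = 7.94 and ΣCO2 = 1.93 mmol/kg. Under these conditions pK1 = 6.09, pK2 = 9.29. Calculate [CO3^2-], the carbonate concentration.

[CO3²⁻] = 0.0814 mmol/kg

α₂ = 1 / (1 + [H⁺]/K2 + [H⁺]²/(K1K2)) = 1 / (1 + 10^+1.35 + 10^-0.50)
   = 1 / (1 + 22.387 + 0.31623) = 1/23.703 = 0.04219
[CO3²⁻] = α₂ × DIC = 0.04219 × 1.93 = 0.0814 mmol/kg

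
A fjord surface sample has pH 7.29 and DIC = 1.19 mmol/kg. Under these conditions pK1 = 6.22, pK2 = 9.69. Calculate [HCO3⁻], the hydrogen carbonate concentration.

[HCO3⁻] = 1.09 mmol/kg

α₁ = 1 / (1 + [H⁺]/K1 + K2/[H⁺]) = 1 / (1 + 10^-1.07 + 10^-2.40)
   = 1 / (1 + 0.085114 + 0.0039811) = 1/1.0891 = 0.9182
[HCO3⁻] = α₁ × DIC = 0.9182 × 1.19 = 1.09 mmol/kg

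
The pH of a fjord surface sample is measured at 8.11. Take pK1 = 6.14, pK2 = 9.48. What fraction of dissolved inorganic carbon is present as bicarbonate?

α₁ = 1 / (1 + [H⁺]/K1 + K2/[H⁺]) = 1 / (1 + 10^-1.97 + 10^-1.37)
   = 1 / (1 + 0.010715 + 0.042658) = 1/1.0534 = 0.9493

α₁ = 0.949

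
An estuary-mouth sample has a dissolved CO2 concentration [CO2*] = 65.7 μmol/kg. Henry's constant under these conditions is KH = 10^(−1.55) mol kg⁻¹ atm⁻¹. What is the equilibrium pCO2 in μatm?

KH = 10^(−1.55) = 2.818×10^-2 mol kg⁻¹ atm⁻¹
pCO2 = [CO2*]/KH = 65.7×10^-6 / 2.818×10^-2 = 2.33×10^-3 atm = 2330 μatm

pCO2 = 2330 μatm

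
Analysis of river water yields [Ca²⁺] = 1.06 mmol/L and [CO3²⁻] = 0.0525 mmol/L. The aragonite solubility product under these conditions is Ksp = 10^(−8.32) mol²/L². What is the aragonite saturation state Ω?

Ksp = 10^(−8.32) = 4.786×10^-9
Ω = [Ca²⁺][CO3²⁻]/Ksp = (1.06×10^-3)(0.0525×10^-3) / 4.786×10^-9 = 11.6

Ω = 11.6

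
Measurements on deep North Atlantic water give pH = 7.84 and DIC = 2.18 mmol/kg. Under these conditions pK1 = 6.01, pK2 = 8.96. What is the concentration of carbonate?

[CO3²⁻] = 0.152 mmol/kg

α₂ = 1 / (1 + [H⁺]/K2 + [H⁺]²/(K1K2)) = 1 / (1 + 10^+1.12 + 10^-0.71)
   = 1 / (1 + 13.183 + 0.19498) = 1/14.378 = 0.06955
[CO3²⁻] = α₂ × DIC = 0.06955 × 2.18 = 0.152 mmol/kg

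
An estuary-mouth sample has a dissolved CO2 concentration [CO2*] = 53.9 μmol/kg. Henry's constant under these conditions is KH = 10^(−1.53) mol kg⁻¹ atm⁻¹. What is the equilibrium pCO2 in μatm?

KH = 10^(−1.53) = 2.951×10^-2 mol kg⁻¹ atm⁻¹
pCO2 = [CO2*]/KH = 53.9×10^-6 / 2.951×10^-2 = 1.83×10^-3 atm = 1830 μatm

pCO2 = 1830 μatm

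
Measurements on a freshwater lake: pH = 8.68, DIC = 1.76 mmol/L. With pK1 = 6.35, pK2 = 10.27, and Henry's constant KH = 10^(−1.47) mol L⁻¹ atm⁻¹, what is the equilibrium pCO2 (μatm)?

pCO2 = 236 μatm

α₀ = 1 / (1 + K1/[H⁺] + K1K2/[H⁺]²) = 1 / (1 + 10^+2.33 + 10^+0.74)
   = 1 / (1 + 213.80 + 5.4954) = 1/220.29 = 0.004539
[CO2*] = α₀ × DIC = 0.004539 × 1.76 = 0.007989 mmol/L = 7.989 μmol/L
pCO2 = [CO2*]/KH = 7.989×10^-6 / 3.388×10^-2 = 236 μatm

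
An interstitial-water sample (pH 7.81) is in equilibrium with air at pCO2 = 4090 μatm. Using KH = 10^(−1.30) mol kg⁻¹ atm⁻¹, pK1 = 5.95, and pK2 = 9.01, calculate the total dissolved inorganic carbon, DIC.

DIC = 16.0 mmol/kg

[CO2*] = KH · pCO2 = 10^(−1.30) × 4090×10^-6 = 2.050×10^-4 mol/kg
α₀ = 1/(1 + K1/[H⁺] + K1K2/[H⁺]²) = 1/(1 + 10^+1.86 + 10^+0.66) = 0.01282
DIC = [CO2*]/α₀ = 2.050×10^-4 / 0.01282 = 16.0 mmol/kg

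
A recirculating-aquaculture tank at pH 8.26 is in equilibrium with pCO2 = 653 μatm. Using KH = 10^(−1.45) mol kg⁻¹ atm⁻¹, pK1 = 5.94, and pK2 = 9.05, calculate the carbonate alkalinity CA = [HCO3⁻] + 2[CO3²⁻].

[CO2*] = KH · pCO2 = 10^(−1.45) × 653×10^-6 = 2.317×10^-5 mol/kg
α₀ = 1/(1 + K1/[H⁺] + K1K2/[H⁺]²) = 1/(1 + 10^+2.32 + 10^+1.53) = 0.004101
DIC = [CO2*]/α₀ = 2.317×10^-5 / 0.004101 = 5.649 mmol/kg
CA = (α₁ + 2α₂)·DIC = (0.8569 + 2×0.1390) × 5.649 = 6.41 mmol/kg

CA = 6.41 mmol/kg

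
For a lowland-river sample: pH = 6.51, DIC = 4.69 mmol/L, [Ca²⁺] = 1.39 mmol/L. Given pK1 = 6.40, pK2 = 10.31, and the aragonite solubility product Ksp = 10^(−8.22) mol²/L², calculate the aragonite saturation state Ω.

Ω = 0.0965

α₂ = 1 / (1 + [H⁺]/K2 + [H⁺]²/(K1K2)) = 1 / (1 + 10^+3.80 + 10^+3.69)
   = 1 / (1 + 6309.6 + 4897.8) = 1/1.1208×10^4 = 8.922×10^-5
[CO3²⁻] = α₂ × DIC = 8.922×10^-5 × 4.69 = 0.0004184 mmol/L = 0.4184 μmol/L
Ksp = 10^(−8.22) = 6.026×10^-9
Ω = [Ca²⁺][CO3²⁻]/Ksp = (1.39×10^-3)(4.184×10^-7) / 6.026×10^-9 = 0.0965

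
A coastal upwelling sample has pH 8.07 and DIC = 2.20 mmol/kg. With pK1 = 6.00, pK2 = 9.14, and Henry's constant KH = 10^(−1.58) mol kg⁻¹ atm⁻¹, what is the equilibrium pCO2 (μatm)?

pCO2 = 651 μatm

α₀ = 1 / (1 + K1/[H⁺] + K1K2/[H⁺]²) = 1 / (1 + 10^+2.07 + 10^+1.00)
   = 1 / (1 + 117.49 + 10.000) = 1/128.49 = 0.007783
[CO2*] = α₀ × DIC = 0.007783 × 2.20 = 0.01712 mmol/kg = 17.12 μmol/kg
pCO2 = [CO2*]/KH = 1.712×10^-5 / 2.630×10^-2 = 651 μatm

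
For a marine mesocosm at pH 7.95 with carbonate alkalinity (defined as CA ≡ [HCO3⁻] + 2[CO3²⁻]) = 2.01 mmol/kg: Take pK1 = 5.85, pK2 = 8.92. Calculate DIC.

CA = [HCO3⁻] + 2[CO3²⁻] = (α₁ + 2α₂)·DIC
At pH 7.95: [H⁺]/K1 = 10^-2.10 = 0.0079433, K2/[H⁺] = 10^-0.97 = 0.10715
α₁ = 1/(1 + 0.0079433 + 0.10715) = 1/1.1151 = 0.8968; α₂ = α₁·K2/[H⁺] = 0.09609
α₁ + 2α₂ = 1.0890
DIC = CA / (α₁ + 2α₂) = 2.01 / 1.0890 = 1.85 mmol/kg

DIC = 1.85 mmol/kg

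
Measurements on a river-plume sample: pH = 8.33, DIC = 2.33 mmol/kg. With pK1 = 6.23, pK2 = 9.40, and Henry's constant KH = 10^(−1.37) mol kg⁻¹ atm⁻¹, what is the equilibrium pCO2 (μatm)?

pCO2 = 397 μatm

α₀ = 1 / (1 + K1/[H⁺] + K1K2/[H⁺]²) = 1 / (1 + 10^+2.10 + 10^+1.03)
   = 1 / (1 + 125.89 + 10.715) = 1/137.61 = 0.007267
[CO2*] = α₀ × DIC = 0.007267 × 2.33 = 0.01693 mmol/kg = 16.93 μmol/kg
pCO2 = [CO2*]/KH = 1.693×10^-5 / 4.266×10^-2 = 397 μatm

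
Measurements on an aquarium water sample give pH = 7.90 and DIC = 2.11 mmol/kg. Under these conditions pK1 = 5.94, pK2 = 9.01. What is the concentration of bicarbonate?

α₁ = 1 / (1 + [H⁺]/K1 + K2/[H⁺]) = 1 / (1 + 10^-1.96 + 10^-1.11)
   = 1 / (1 + 0.010965 + 0.077625) = 1/1.0886 = 0.9186
[HCO3⁻] = α₁ × DIC = 0.9186 × 2.11 = 1.94 mmol/kg

[HCO3⁻] = 1.94 mmol/kg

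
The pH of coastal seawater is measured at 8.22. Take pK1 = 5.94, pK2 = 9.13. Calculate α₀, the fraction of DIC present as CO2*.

α₀ = 1 / (1 + K1/[H⁺] + K1K2/[H⁺]²) = 1 / (1 + 10^+2.28 + 10^+1.37)
   = 1 / (1 + 190.55 + 23.442) = 1/214.99 = 0.004651

α₀ = 0.00465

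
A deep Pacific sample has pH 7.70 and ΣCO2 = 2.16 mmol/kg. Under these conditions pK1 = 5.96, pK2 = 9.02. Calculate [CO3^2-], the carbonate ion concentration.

α₂ = 1 / (1 + [H⁺]/K2 + [H⁺]²/(K1K2)) = 1 / (1 + 10^+1.32 + 10^-0.42)
   = 1 / (1 + 20.893 + 0.38019) = 1/22.273 = 0.04490
[CO3²⁻] = α₂ × DIC = 0.04490 × 2.16 = 0.0970 mmol/kg

[CO3²⁻] = 0.0970 mmol/kg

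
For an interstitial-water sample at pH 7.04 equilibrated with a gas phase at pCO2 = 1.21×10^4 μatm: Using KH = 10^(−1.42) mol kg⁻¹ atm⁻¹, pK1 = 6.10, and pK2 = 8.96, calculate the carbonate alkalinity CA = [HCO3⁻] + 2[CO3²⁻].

CA = 4.10 mmol/kg

[CO2*] = KH · pCO2 = 10^(−1.42) × 1.21×10^4×10^-6 = 4.600×10^-4 mol/kg
α₀ = 1/(1 + K1/[H⁺] + K1K2/[H⁺]²) = 1/(1 + 10^+0.94 + 10^-0.98) = 0.1019
DIC = [CO2*]/α₀ = 4.600×10^-4 / 0.1019 = 4.515 mmol/kg
CA = (α₁ + 2α₂)·DIC = (0.8874 + 2×0.01067) × 4.515 = 4.10 mmol/kg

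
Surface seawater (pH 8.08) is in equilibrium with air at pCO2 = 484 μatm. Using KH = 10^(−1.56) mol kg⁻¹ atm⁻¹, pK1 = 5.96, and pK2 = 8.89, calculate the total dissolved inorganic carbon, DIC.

DIC = 2.04 mmol/kg

[CO2*] = KH · pCO2 = 10^(−1.56) × 484×10^-6 = 1.333×10^-5 mol/kg
α₀ = 1/(1 + K1/[H⁺] + K1K2/[H⁺]²) = 1/(1 + 10^+2.12 + 10^+1.31) = 0.006526
DIC = [CO2*]/α₀ = 1.333×10^-5 / 0.006526 = 2.04 mmol/kg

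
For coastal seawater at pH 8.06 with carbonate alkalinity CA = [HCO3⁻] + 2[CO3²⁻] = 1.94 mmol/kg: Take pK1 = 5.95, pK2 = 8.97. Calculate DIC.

CA = [HCO3⁻] + 2[CO3²⁻] = (α₁ + 2α₂)·DIC
At pH 8.06: [H⁺]/K1 = 10^-2.11 = 0.0077625, K2/[H⁺] = 10^-0.91 = 0.12303
α₁ = 1/(1 + 0.0077625 + 0.12303) = 1/1.1308 = 0.8843; α₂ = α₁·K2/[H⁺] = 0.1088
α₁ + 2α₂ = 1.1019
DIC = CA / (α₁ + 2α₂) = 1.94 / 1.1019 = 1.76 mmol/kg

DIC = 1.76 mmol/kg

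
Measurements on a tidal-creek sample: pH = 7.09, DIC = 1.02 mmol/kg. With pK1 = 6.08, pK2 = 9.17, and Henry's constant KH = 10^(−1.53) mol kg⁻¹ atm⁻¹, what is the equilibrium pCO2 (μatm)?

α₀ = 1 / (1 + K1/[H⁺] + K1K2/[H⁺]²) = 1 / (1 + 10^+1.01 + 10^-1.07)
   = 1 / (1 + 10.233 + 0.085114) = 1/11.318 = 0.08835
[CO2*] = α₀ × DIC = 0.08835 × 1.02 = 0.09012 mmol/kg
pCO2 = [CO2*]/KH = 9.012×10^-5 / 2.951×10^-2 = 3050 μatm

pCO2 = 3050 μatm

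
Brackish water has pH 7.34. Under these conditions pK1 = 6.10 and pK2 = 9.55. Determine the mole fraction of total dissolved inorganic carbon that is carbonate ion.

α₂ = 0.00580

α₂ = 1 / (1 + [H⁺]/K2 + [H⁺]²/(K1K2)) = 1 / (1 + 10^+2.21 + 10^+0.97)
   = 1 / (1 + 162.18 + 9.3325) = 1/172.51 = 0.005797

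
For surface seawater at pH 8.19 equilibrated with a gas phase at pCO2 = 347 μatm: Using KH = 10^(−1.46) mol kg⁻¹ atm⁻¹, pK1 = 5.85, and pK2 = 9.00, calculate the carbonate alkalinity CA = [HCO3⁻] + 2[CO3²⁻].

[CO2*] = KH · pCO2 = 10^(−1.46) × 347×10^-6 = 1.203×10^-5 mol/kg
α₀ = 1/(1 + K1/[H⁺] + K1K2/[H⁺]²) = 1/(1 + 10^+2.34 + 10^+1.53) = 0.003942
DIC = [CO2*]/α₀ = 1.203×10^-5 / 0.003942 = 3.052 mmol/kg
CA = (α₁ + 2α₂)·DIC = (0.8625 + 2×0.1336) × 3.052 = 3.45 mmol/kg

CA = 3.45 mmol/kg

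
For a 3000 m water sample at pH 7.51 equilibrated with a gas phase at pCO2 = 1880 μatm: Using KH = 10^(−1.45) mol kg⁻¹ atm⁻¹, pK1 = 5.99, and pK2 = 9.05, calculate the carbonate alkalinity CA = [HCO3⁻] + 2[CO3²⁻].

CA = 2.34 mmol/kg

[CO2*] = KH · pCO2 = 10^(−1.45) × 1880×10^-6 = 6.670×10^-5 mol/kg
α₀ = 1/(1 + K1/[H⁺] + K1K2/[H⁺]²) = 1/(1 + 10^+1.52 + 10^-0.02) = 0.02852
DIC = [CO2*]/α₀ = 6.670×10^-5 / 0.02852 = 2.339 mmol/kg
CA = (α₁ + 2α₂)·DIC = (0.9443 + 2×0.02723) × 2.339 = 2.34 mmol/kg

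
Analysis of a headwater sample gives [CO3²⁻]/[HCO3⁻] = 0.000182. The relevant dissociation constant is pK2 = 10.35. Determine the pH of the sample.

pH = 6.61

From K2 = [H⁺][CO3²⁻]/[HCO3⁻]:  pH = pK2 + log₁₀([CO3²⁻]/[HCO3⁻])
log₁₀(0.000182) = -3.740
pH = 10.35 + (-3.740) = 6.61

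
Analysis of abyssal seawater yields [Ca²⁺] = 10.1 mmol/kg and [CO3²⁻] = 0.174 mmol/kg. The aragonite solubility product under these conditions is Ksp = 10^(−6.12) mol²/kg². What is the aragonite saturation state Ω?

Ksp = 10^(−6.12) = 7.586×10^-7
Ω = [Ca²⁺][CO3²⁻]/Ksp = (10.1×10^-3)(0.174×10^-3) / 7.586×10^-7 = 2.32

Ω = 2.32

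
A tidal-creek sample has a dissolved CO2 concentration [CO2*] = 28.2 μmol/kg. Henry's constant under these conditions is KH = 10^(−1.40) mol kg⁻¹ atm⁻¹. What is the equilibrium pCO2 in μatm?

pCO2 = 708 μatm

KH = 10^(−1.40) = 3.981×10^-2 mol kg⁻¹ atm⁻¹
pCO2 = [CO2*]/KH = 28.2×10^-6 / 3.981×10^-2 = 7.08×10^-4 atm = 708 μatm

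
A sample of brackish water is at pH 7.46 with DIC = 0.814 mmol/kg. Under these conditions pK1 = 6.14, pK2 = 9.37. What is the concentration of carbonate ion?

[CO3²⁻] = 9.45 μmol/kg

α₂ = 1 / (1 + [H⁺]/K2 + [H⁺]²/(K1K2)) = 1 / (1 + 10^+1.91 + 10^+0.59)
   = 1 / (1 + 81.283 + 3.8905) = 1/86.174 = 0.01160
[CO3²⁻] = α₂ × DIC = 0.01160 × 0.814 = 0.00945 mmol/kg = 9.45 μmol/kg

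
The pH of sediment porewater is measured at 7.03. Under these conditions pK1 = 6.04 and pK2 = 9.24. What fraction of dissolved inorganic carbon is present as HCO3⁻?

α₁ = 0.902

α₁ = 1 / (1 + [H⁺]/K1 + K2/[H⁺]) = 1 / (1 + 10^-0.99 + 10^-2.21)
   = 1 / (1 + 0.10233 + 0.0061660) = 1/1.1085 = 0.9021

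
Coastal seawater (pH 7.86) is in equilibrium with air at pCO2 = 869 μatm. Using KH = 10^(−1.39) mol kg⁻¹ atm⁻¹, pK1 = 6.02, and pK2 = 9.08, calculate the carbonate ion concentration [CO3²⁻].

[CO3²⁻] = 0.148 mmol/kg

[CO2*] = KH · pCO2 = 10^(−1.39) × 869×10^-6 = 3.540×10^-5 mol/kg
α₀ = 1/(1 + K1/[H⁺] + K1K2/[H⁺]²) = 1/(1 + 10^+1.84 + 10^+0.62) = 0.01345
DIC = [CO2*]/α₀ = 3.540×10^-5 / 0.01345 = 2.632 mmol/kg
[CO3²⁻] = α₂·DIC; α₂ = 0.05607, so [CO3²⁻] = 0.05607 × 2.632 = 0.148 mmol/kg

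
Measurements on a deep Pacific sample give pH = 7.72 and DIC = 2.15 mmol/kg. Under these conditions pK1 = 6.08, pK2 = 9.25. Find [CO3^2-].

[CO3²⁻] = 0.0603 mmol/kg

α₂ = 1 / (1 + [H⁺]/K2 + [H⁺]²/(K1K2)) = 1 / (1 + 10^+1.53 + 10^-0.11)
   = 1 / (1 + 33.884 + 0.77625) = 1/35.661 = 0.02804
[CO3²⁻] = α₂ × DIC = 0.02804 × 2.15 = 0.0603 mmol/kg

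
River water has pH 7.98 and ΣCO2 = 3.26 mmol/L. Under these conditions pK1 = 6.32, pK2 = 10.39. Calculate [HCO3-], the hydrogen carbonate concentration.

[HCO3⁻] = 3.18 mmol/L

α₁ = 1 / (1 + [H⁺]/K1 + K2/[H⁺]) = 1 / (1 + 10^-1.66 + 10^-2.41)
   = 1 / (1 + 0.021878 + 0.0038905) = 1/1.0258 = 0.9749
[HCO3⁻] = α₁ × DIC = 0.9749 × 3.26 = 3.18 mmol/L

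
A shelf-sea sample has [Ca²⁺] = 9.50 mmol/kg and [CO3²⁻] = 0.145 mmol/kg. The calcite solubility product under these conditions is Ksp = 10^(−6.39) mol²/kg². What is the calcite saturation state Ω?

Ω = 3.38

Ksp = 10^(−6.39) = 4.074×10^-7
Ω = [Ca²⁺][CO3²⁻]/Ksp = (9.50×10^-3)(0.145×10^-3) / 4.074×10^-7 = 3.38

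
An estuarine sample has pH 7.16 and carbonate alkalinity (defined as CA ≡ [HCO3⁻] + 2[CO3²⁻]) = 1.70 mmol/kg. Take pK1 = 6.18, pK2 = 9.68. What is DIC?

CA = [HCO3⁻] + 2[CO3²⁻] = (α₁ + 2α₂)·DIC
At pH 7.16: [H⁺]/K1 = 10^-0.98 = 0.10471, K2/[H⁺] = 10^-2.52 = 0.0030200
α₁ = 1/(1 + 0.10471 + 0.0030200) = 1/1.1077 = 0.9027; α₂ = α₁·K2/[H⁺] = 0.002726
α₁ + 2α₂ = 0.9082
DIC = CA / (α₁ + 2α₂) = 1.70 / 0.9082 = 1.87 mmol/kg

DIC = 1.87 mmol/kg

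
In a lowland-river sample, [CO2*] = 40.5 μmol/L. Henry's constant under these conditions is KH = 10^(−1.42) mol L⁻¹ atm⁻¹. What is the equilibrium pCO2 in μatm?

KH = 10^(−1.42) = 3.802×10^-2 mol L⁻¹ atm⁻¹
pCO2 = [CO2*]/KH = 40.5×10^-6 / 3.802×10^-2 = 1.07×10^-3 atm = 1070 μatm

pCO2 = 1070 μatm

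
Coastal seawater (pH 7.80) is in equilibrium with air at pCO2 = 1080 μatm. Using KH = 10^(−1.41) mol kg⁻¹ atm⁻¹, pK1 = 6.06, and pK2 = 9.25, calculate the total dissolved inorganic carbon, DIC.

[CO2*] = KH · pCO2 = 10^(−1.41) × 1080×10^-6 = 4.202×10^-5 mol/kg
α₀ = 1/(1 + K1/[H⁺] + K1K2/[H⁺]²) = 1/(1 + 10^+1.74 + 10^+0.29) = 0.01727
DIC = [CO2*]/α₀ = 4.202×10^-5 / 0.01727 = 2.43 mmol/kg

DIC = 2.43 mmol/kg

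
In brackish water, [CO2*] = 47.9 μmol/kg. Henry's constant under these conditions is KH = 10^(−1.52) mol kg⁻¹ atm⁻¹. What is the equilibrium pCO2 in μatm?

KH = 10^(−1.52) = 3.020×10^-2 mol kg⁻¹ atm⁻¹
pCO2 = [CO2*]/KH = 47.9×10^-6 / 3.020×10^-2 = 1.59×10^-3 atm = 1590 μatm

pCO2 = 1590 μatm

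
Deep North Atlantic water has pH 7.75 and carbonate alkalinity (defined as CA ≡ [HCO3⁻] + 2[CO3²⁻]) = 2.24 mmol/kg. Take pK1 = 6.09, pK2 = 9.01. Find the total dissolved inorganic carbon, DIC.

CA = [HCO3⁻] + 2[CO3²⁻] = (α₁ + 2α₂)·DIC
At pH 7.75: [H⁺]/K1 = 10^-1.66 = 0.021878, K2/[H⁺] = 10^-1.26 = 0.054954
α₁ = 1/(1 + 0.021878 + 0.054954) = 1/1.0768 = 0.9287; α₂ = α₁·K2/[H⁺] = 0.05103
α₁ + 2α₂ = 1.0307
DIC = CA / (α₁ + 2α₂) = 2.24 / 1.0307 = 2.17 mmol/kg

DIC = 2.17 mmol/kg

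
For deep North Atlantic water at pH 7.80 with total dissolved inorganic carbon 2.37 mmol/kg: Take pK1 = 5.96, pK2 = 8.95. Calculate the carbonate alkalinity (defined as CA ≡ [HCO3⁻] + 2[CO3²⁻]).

CA = [HCO3⁻] + 2[CO3²⁻] = (α₁ + 2α₂)·DIC
At pH 7.80: [H⁺]/K1 = 10^-1.84 = 0.014454, K2/[H⁺] = 10^-1.15 = 0.070795
α₁ = 1/(1 + 0.014454 + 0.070795) = 1/1.0852 = 0.9214; α₂ = α₁·K2/[H⁺] = 0.06523
α₁ + 2α₂ = 1.0519
CA = 1.0519 × 2.37 = 2.49 mmol/kg

CA = 2.49 mmol/kg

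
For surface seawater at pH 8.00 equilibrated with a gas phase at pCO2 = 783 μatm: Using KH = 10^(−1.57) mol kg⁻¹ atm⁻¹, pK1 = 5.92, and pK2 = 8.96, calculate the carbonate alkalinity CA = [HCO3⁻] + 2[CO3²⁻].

CA = 3.09 mmol/kg

[CO2*] = KH · pCO2 = 10^(−1.57) × 783×10^-6 = 2.107×10^-5 mol/kg
α₀ = 1/(1 + K1/[H⁺] + K1K2/[H⁺]²) = 1/(1 + 10^+2.08 + 10^+1.12) = 0.007440
DIC = [CO2*]/α₀ = 2.107×10^-5 / 0.007440 = 2.833 mmol/kg
CA = (α₁ + 2α₂)·DIC = (0.8945 + 2×0.09808) × 2.833 = 3.09 mmol/kg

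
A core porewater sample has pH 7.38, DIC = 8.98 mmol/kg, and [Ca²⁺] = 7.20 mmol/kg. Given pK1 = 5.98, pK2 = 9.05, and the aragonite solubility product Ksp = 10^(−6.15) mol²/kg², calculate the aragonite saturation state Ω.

Ω = 1.84

α₂ = 1 / (1 + [H⁺]/K2 + [H⁺]²/(K1K2)) = 1 / (1 + 10^+1.67 + 10^+0.27)
   = 1 / (1 + 46.774 + 1.8621) = 1/49.636 = 0.02015
[CO3²⁻] = α₂ × DIC = 0.02015 × 8.98 = 0.1809 mmol/kg
Ksp = 10^(−6.15) = 7.079×10^-7
Ω = [Ca²⁺][CO3²⁻]/Ksp = (7.20×10^-3)(1.809×10^-4) / 7.079×10^-7 = 1.84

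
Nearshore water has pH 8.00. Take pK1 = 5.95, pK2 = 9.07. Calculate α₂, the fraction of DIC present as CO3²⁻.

α₂ = 1 / (1 + [H⁺]/K2 + [H⁺]²/(K1K2)) = 1 / (1 + 10^+1.07 + 10^-0.98)
   = 1 / (1 + 11.749 + 0.10471) = 1/12.854 = 0.07780

α₂ = 0.0778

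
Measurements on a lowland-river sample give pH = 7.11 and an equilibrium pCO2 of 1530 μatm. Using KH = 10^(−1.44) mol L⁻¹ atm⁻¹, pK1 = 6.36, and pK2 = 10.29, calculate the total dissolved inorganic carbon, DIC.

DIC = 0.368 mmol/L

[CO2*] = KH · pCO2 = 10^(−1.44) × 1530×10^-6 = 5.555×10^-5 mol/L
α₀ = 1/(1 + K1/[H⁺] + K1K2/[H⁺]²) = 1/(1 + 10^+0.75 + 10^-2.43) = 0.1509
DIC = [CO2*]/α₀ = 5.555×10^-5 / 0.1509 = 0.368 mmol/L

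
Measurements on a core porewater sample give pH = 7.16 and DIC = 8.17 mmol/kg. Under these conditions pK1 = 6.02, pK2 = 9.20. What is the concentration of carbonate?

[CO3²⁻] = 0.0689 mmol/kg

α₂ = 1 / (1 + [H⁺]/K2 + [H⁺]²/(K1K2)) = 1 / (1 + 10^+2.04 + 10^+0.90)
   = 1 / (1 + 109.65 + 7.9433) = 1/118.59 = 0.008432
[CO3²⁻] = α₂ × DIC = 0.008432 × 8.17 = 0.0689 mmol/kg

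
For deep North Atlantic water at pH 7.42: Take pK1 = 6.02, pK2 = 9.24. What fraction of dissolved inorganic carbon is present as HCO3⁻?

α₁ = 0.948

α₁ = 1 / (1 + [H⁺]/K1 + K2/[H⁺]) = 1 / (1 + 10^-1.40 + 10^-1.82)
   = 1 / (1 + 0.039811 + 0.015136) = 1/1.0549 = 0.9479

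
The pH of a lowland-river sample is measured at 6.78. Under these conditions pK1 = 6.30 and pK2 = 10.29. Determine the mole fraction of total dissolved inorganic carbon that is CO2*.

α₀ = 0.249

α₀ = 1 / (1 + K1/[H⁺] + K1K2/[H⁺]²) = 1 / (1 + 10^+0.48 + 10^-3.03)
   = 1 / (1 + 3.0200 + 0.00093325) = 1/4.0209 = 0.2487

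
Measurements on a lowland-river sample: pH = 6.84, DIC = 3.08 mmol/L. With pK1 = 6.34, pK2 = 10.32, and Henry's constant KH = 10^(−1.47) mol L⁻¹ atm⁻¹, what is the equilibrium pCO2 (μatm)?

pCO2 = 2.18×10^4 μatm

α₀ = 1 / (1 + K1/[H⁺] + K1K2/[H⁺]²) = 1 / (1 + 10^+0.50 + 10^-2.98)
   = 1 / (1 + 3.1623 + 0.0010471) = 1/4.1633 = 0.2402
[CO2*] = α₀ × DIC = 0.2402 × 3.08 = 0.7398 mmol/L
pCO2 = [CO2*]/KH = 7.398×10^-4 / 3.388×10^-2 = 2.18×10^4 μatm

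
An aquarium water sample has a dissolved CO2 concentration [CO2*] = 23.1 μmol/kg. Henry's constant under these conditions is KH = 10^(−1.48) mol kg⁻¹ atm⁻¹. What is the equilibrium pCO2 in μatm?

pCO2 = 698 μatm

KH = 10^(−1.48) = 3.311×10^-2 mol kg⁻¹ atm⁻¹
pCO2 = [CO2*]/KH = 23.1×10^-6 / 3.311×10^-2 = 6.98×10^-4 atm = 698 μatm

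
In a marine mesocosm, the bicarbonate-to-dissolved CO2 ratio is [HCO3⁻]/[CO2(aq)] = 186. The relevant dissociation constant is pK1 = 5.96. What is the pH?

pH = 8.23

From K1 = [H⁺][HCO3⁻]/[CO2(aq)]:  pH = pK1 + log₁₀([HCO3⁻]/[CO2(aq)])
log₁₀(186) = +2.270
pH = 5.96 + (+2.270) = 8.23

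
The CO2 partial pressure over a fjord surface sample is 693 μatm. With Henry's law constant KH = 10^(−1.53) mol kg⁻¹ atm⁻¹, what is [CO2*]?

KH = 10^(−1.53) = 2.951×10^-2 mol kg⁻¹ atm⁻¹
[CO2*] = KH · pCO2 = 2.951×10^-2 × 693×10^-6 atm = 2.05×10^-5 mol/kg

[CO2*] = 20.5 μmol/kg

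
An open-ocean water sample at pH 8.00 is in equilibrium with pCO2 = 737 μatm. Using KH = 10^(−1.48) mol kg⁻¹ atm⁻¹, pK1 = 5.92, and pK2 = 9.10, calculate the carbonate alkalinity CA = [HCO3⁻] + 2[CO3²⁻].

[CO2*] = KH · pCO2 = 10^(−1.48) × 737×10^-6 = 2.440×10^-5 mol/kg
α₀ = 1/(1 + K1/[H⁺] + K1K2/[H⁺]²) = 1/(1 + 10^+2.08 + 10^+0.98) = 0.007647
DIC = [CO2*]/α₀ = 2.440×10^-5 / 0.007647 = 3.192 mmol/kg
CA = (α₁ + 2α₂)·DIC = (0.9193 + 2×0.07302) × 3.192 = 3.40 mmol/kg

CA = 3.40 mmol/kg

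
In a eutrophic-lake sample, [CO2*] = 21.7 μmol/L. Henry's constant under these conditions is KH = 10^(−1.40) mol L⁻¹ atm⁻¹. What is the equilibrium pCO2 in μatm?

KH = 10^(−1.40) = 3.981×10^-2 mol L⁻¹ atm⁻¹
pCO2 = [CO2*]/KH = 21.7×10^-6 / 3.981×10^-2 = 5.45×10^-4 atm = 545 μatm

pCO2 = 545 μatm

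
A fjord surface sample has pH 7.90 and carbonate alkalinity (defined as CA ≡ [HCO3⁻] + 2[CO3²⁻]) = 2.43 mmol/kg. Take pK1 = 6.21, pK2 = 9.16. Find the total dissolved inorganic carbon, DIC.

DIC = 2.35 mmol/kg

CA = [HCO3⁻] + 2[CO3²⁻] = (α₁ + 2α₂)·DIC
At pH 7.90: [H⁺]/K1 = 10^-1.69 = 0.020417, K2/[H⁺] = 10^-1.26 = 0.054954
α₁ = 1/(1 + 0.020417 + 0.054954) = 1/1.0754 = 0.9299; α₂ = α₁·K2/[H⁺] = 0.05110
α₁ + 2α₂ = 1.0321
DIC = CA / (α₁ + 2α₂) = 2.43 / 1.0321 = 2.35 mmol/kg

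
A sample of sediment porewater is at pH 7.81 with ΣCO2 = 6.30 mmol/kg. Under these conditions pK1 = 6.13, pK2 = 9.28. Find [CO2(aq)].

[CO2*] = 0.125 mmol/kg

α₀ = 1 / (1 + K1/[H⁺] + K1K2/[H⁺]²) = 1 / (1 + 10^+1.68 + 10^+0.21)
   = 1 / (1 + 47.863 + 1.6218) = 1/50.485 = 0.01981
[CO2*] = α₀ × DIC = 0.01981 × 6.30 = 0.125 mmol/kg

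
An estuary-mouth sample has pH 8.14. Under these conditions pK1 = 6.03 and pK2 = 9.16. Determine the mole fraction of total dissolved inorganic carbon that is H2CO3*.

α₀ = 0.00704

α₀ = 1 / (1 + K1/[H⁺] + K1K2/[H⁺]²) = 1 / (1 + 10^+2.11 + 10^+1.09)
   = 1 / (1 + 128.82 + 12.303) = 1/142.13 = 0.007036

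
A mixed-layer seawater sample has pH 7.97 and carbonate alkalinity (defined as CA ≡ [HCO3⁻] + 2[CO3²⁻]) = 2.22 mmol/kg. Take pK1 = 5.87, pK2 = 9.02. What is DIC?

DIC = 2.07 mmol/kg

CA = [HCO3⁻] + 2[CO3²⁻] = (α₁ + 2α₂)·DIC
At pH 7.97: [H⁺]/K1 = 10^-2.10 = 0.0079433, K2/[H⁺] = 10^-1.05 = 0.089125
α₁ = 1/(1 + 0.0079433 + 0.089125) = 1/1.0971 = 0.9115; α₂ = α₁·K2/[H⁺] = 0.08124
α₁ + 2α₂ = 1.0740
DIC = CA / (α₁ + 2α₂) = 2.22 / 1.0740 = 2.07 mmol/kg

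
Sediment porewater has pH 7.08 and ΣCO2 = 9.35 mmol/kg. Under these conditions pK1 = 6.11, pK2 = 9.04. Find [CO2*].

[CO2*] = 0.896 mmol/kg

α₀ = 1 / (1 + K1/[H⁺] + K1K2/[H⁺]²) = 1 / (1 + 10^+0.97 + 10^-0.99)
   = 1 / (1 + 9.3325 + 0.10233) = 1/10.435 = 0.09583
[CO2*] = α₀ × DIC = 0.09583 × 9.35 = 0.896 mmol/kg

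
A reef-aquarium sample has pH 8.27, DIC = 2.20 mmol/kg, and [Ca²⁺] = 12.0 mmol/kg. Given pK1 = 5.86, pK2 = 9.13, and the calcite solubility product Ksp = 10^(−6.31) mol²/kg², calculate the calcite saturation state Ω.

Ω = 6.52

α₂ = 1 / (1 + [H⁺]/K2 + [H⁺]²/(K1K2)) = 1 / (1 + 10^+0.86 + 10^-1.55)
   = 1 / (1 + 7.2444 + 0.028184) = 1/8.2725 = 0.1209
[CO3²⁻] = α₂ × DIC = 0.1209 × 2.20 = 0.2659 mmol/kg
Ksp = 10^(−6.31) = 4.898×10^-7
Ω = [Ca²⁺][CO3²⁻]/Ksp = (12.0×10^-3)(2.659×10^-4) / 4.898×10^-7 = 6.52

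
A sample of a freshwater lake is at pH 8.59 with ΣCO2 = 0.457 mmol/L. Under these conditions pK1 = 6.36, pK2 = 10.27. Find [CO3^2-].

[CO3²⁻] = 9.30 μmol/L

α₂ = 1 / (1 + [H⁺]/K2 + [H⁺]²/(K1K2)) = 1 / (1 + 10^+1.68 + 10^-0.55)
   = 1 / (1 + 47.863 + 0.28184) = 1/49.145 = 0.02035
[CO3²⁻] = α₂ × DIC = 0.02035 × 0.457 = 0.00930 mmol/L = 9.30 μmol/L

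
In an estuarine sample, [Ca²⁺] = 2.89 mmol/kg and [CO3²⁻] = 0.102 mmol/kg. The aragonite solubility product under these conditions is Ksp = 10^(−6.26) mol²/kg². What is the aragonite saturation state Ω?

Ksp = 10^(−6.26) = 5.495×10^-7
Ω = [Ca²⁺][CO3²⁻]/Ksp = (2.89×10^-3)(0.102×10^-3) / 5.495×10^-7 = 0.536

Ω = 0.536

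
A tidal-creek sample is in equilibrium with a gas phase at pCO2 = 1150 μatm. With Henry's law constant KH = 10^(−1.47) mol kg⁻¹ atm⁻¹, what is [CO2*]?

KH = 10^(−1.47) = 3.388×10^-2 mol kg⁻¹ atm⁻¹
[CO2*] = KH · pCO2 = 3.388×10^-2 × 1150×10^-6 atm = 3.90×10^-5 mol/kg

[CO2*] = 39.0 μmol/kg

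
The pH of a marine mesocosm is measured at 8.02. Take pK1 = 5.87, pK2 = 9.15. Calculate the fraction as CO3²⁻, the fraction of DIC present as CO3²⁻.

α₂ = 1 / (1 + [H⁺]/K2 + [H⁺]²/(K1K2)) = 1 / (1 + 10^+1.13 + 10^-1.02)
   = 1 / (1 + 13.490 + 0.095499) = 1/14.585 = 0.06856

α₂ = 0.0686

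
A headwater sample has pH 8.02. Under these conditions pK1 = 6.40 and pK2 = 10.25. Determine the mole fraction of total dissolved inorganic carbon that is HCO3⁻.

α₁ = 0.971

α₁ = 1 / (1 + [H⁺]/K1 + K2/[H⁺]) = 1 / (1 + 10^-1.62 + 10^-2.23)
   = 1 / (1 + 0.023988 + 0.0058884) = 1/1.0299 = 0.9710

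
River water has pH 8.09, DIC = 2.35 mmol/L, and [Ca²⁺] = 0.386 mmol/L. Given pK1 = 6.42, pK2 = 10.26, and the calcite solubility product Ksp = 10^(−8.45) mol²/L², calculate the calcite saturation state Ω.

α₂ = 1 / (1 + [H⁺]/K2 + [H⁺]²/(K1K2)) = 1 / (1 + 10^+2.17 + 10^+0.50)
   = 1 / (1 + 147.91 + 3.1623) = 1/152.07 = 0.006576
[CO3²⁻] = α₂ × DIC = 0.006576 × 2.35 = 0.01545 mmol/L = 15.45 μmol/L
Ksp = 10^(−8.45) = 3.548×10^-9
Ω = [Ca²⁺][CO3²⁻]/Ksp = (0.386×10^-3)(1.545×10^-5) / 3.548×10^-9 = 1.68

Ω = 1.68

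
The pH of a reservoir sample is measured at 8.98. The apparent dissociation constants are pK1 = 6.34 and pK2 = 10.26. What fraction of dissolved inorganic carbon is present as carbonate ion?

α₂ = 1 / (1 + [H⁺]/K2 + [H⁺]²/(K1K2)) = 1 / (1 + 10^+1.28 + 10^-1.36)
   = 1 / (1 + 19.055 + 0.043652) = 1/20.098 = 0.04976

α₂ = 0.0498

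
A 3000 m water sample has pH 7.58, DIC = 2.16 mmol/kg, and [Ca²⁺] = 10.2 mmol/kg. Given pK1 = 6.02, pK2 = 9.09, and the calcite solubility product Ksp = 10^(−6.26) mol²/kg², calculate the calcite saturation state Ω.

Ω = 1.17

α₂ = 1 / (1 + [H⁺]/K2 + [H⁺]²/(K1K2)) = 1 / (1 + 10^+1.51 + 10^-0.05)
   = 1 / (1 + 32.359 + 0.89125) = 1/34.251 = 0.02920
[CO3²⁻] = α₂ × DIC = 0.02920 × 2.16 = 0.06306 mmol/kg
Ksp = 10^(−6.26) = 5.495×10^-7
Ω = [Ca²⁺][CO3²⁻]/Ksp = (10.2×10^-3)(6.306×10^-5) / 5.495×10^-7 = 1.17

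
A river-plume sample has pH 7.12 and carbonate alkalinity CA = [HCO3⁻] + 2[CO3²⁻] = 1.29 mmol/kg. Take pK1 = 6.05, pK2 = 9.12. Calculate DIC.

DIC = 1.38 mmol/kg

CA = [HCO3⁻] + 2[CO3²⁻] = (α₁ + 2α₂)·DIC
At pH 7.12: [H⁺]/K1 = 10^-1.07 = 0.085114, K2/[H⁺] = 10^-2.00 = 0.010000
α₁ = 1/(1 + 0.085114 + 0.010000) = 1/1.0951 = 0.9131; α₂ = α₁·K2/[H⁺] = 0.009131
α₁ + 2α₂ = 0.9314
DIC = CA / (α₁ + 2α₂) = 1.29 / 0.9314 = 1.38 mmol/kg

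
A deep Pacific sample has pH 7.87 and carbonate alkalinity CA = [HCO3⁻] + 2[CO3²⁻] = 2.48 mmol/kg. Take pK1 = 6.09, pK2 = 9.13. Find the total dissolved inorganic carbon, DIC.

CA = [HCO3⁻] + 2[CO3²⁻] = (α₁ + 2α₂)·DIC
At pH 7.87: [H⁺]/K1 = 10^-1.78 = 0.016596, K2/[H⁺] = 10^-1.26 = 0.054954
α₁ = 1/(1 + 0.016596 + 0.054954) = 1/1.0715 = 0.9332; α₂ = α₁·K2/[H⁺] = 0.05128
α₁ + 2α₂ = 1.0358
DIC = CA / (α₁ + 2α₂) = 2.48 / 1.0358 = 2.39 mmol/kg

DIC = 2.39 mmol/kg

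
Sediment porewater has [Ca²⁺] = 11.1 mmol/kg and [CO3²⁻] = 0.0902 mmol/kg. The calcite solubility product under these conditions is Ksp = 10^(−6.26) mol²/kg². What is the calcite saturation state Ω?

Ω = 1.82

Ksp = 10^(−6.26) = 5.495×10^-7
Ω = [Ca²⁺][CO3²⁻]/Ksp = (11.1×10^-3)(0.0902×10^-3) / 5.495×10^-7 = 1.82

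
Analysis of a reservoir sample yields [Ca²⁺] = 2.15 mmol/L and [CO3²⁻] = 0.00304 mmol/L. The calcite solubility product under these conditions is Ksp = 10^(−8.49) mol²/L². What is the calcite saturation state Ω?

Ksp = 10^(−8.49) = 3.236×10^-9
Ω = [Ca²⁺][CO3²⁻]/Ksp = (2.15×10^-3)(0.00304×10^-3) / 3.236×10^-9 = 2.02

Ω = 2.02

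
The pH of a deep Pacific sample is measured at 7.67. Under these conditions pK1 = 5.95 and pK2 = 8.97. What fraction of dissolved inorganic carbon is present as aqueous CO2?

α₀ = 0.0178

α₀ = 1 / (1 + K1/[H⁺] + K1K2/[H⁺]²) = 1 / (1 + 10^+1.72 + 10^+0.42)
   = 1 / (1 + 52.481 + 2.6303) = 1/56.111 = 0.01782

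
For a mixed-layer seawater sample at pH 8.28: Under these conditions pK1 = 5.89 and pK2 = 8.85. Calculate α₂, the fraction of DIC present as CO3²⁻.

α₂ = 0.211

α₂ = 1 / (1 + [H⁺]/K2 + [H⁺]²/(K1K2)) = 1 / (1 + 10^+0.57 + 10^-1.82)
   = 1 / (1 + 3.7154 + 0.015136) = 1/4.7305 = 0.2114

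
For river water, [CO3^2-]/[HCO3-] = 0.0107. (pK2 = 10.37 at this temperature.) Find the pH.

pH = 8.40

From K2 = [H⁺][CO3^2-]/[HCO3-]:  pH = pK2 + log₁₀([CO3^2-]/[HCO3-])
log₁₀(0.0107) = -1.971
pH = 10.37 + (-1.971) = 8.40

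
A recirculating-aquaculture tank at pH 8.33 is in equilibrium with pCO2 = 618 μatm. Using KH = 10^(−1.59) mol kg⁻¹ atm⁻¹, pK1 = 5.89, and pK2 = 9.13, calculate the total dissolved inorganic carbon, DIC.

[CO2*] = KH · pCO2 = 10^(−1.59) × 618×10^-6 = 1.589×10^-5 mol/kg
α₀ = 1/(1 + K1/[H⁺] + K1K2/[H⁺]²) = 1/(1 + 10^+2.44 + 10^+1.64) = 0.003124
DIC = [CO2*]/α₀ = 1.589×10^-5 / 0.003124 = 5.08 mmol/kg

DIC = 5.08 mmol/kg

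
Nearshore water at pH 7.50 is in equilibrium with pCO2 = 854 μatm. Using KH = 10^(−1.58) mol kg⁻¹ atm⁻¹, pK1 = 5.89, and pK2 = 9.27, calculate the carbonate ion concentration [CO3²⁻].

[CO2*] = KH · pCO2 = 10^(−1.58) × 854×10^-6 = 2.246×10^-5 mol/kg
α₀ = 1/(1 + K1/[H⁺] + K1K2/[H⁺]²) = 1/(1 + 10^+1.61 + 10^-0.16) = 0.02357
DIC = [CO2*]/α₀ = 2.246×10^-5 / 0.02357 = 0.9531 mmol/kg
[CO3²⁻] = α₂·DIC; α₂ = 0.01631, so [CO3²⁻] = 0.01631 × 0.9531 = 0.0155 mmol/kg = 15.5 μmol/kg

[CO3²⁻] = 15.5 μmol/kg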